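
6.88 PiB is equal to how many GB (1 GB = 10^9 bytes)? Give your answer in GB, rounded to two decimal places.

7,746,191.36 GB

6.88 PiB × 1,125,899,906,842,624 bytes/PiB = 7,746,191,359,077,253.12 bytes
1 GB = 1,000,000,000 bytes
7,746,191,359,077,253.12 / 1,000,000,000 = 7,746,191.36 GB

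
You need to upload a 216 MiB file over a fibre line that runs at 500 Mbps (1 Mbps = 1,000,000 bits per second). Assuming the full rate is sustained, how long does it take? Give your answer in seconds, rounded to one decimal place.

3.6 seconds

216 MiB = 226,492,416 bytes = 1,811,939,328 bits
500 Mbps = 500,000,000 bits/s
time = 1,811,939,328 / 500,000,000 = 3.6 s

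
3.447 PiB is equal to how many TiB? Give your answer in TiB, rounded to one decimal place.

3.447 PiB = 3.447 × 2^50 bytes = 3,880,976,978,886,524.928 bytes
1 TiB = 2^40 bytes = 1,099,511,627,776 bytes
3,880,976,978,886,524.928 / 1,099,511,627,776 = 3,529.7 TiB

3,529.7 TiB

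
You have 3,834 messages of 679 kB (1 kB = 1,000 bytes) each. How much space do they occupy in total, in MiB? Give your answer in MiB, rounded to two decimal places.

2,482.69 MiB

Total = 3,834 × 679 kB = 2,603,286 kB
= 2,603,286 × 1,000 bytes = 2,603,286,000 bytes
1 MiB = 1,048,576 bytes
2,603,286,000 / 1,048,576 = 2,482.69 MiB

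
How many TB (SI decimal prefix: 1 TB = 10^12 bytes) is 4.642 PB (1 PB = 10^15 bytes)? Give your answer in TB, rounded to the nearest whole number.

4.642 PB = 4.642 × 10^15 bytes = 4,642,000,000,000,000 bytes
1 TB = 1,000,000,000,000 bytes
4,642,000,000,000,000 / 1,000,000,000,000 = 4,642 TB

4,642 TB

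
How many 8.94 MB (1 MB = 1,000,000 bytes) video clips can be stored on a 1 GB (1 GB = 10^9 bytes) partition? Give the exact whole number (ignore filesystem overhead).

Capacity: 1 GB = 1,000,000,000 bytes
Per item: 8.94 MB = 8,940,000 bytes
⌊1,000,000,000 / 8,940,000⌋ = 111

111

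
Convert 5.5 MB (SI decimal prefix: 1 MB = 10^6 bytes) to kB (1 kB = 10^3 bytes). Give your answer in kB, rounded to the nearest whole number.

5,500 kB

5.5 MB = 5.5 × 10^6 bytes = 5,500,000 bytes
1 kB = 10^3 bytes = 1,000 bytes
5,500,000 / 1,000 = 5,500 kB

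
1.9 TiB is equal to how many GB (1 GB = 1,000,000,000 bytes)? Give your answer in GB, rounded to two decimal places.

1.9 TiB × 1,099,511,627,776 bytes/TiB = 2,089,072,092,774.4 bytes
1 GB = 10^9 bytes = 1,000,000,000 bytes
2,089,072,092,774.4 / 1,000,000,000 = 2,089.07 GB

2,089.07 GB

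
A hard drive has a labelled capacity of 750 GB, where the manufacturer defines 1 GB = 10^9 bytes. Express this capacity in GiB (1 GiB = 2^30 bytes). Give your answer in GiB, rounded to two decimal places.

750 GB = 750 × 10^9 bytes = 750,000,000,000 bytes
1 GiB = 1,073,741,824 bytes
750,000,000,000 / 1,073,741,824 = 698.49 GiB

698.49 GiB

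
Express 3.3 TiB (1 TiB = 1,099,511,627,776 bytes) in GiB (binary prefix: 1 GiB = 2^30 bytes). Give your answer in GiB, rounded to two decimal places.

3.3 TiB × 1,099,511,627,776 bytes/TiB = 3,628,388,371,660.8 bytes
1 GiB = 1,073,741,824 bytes
3,628,388,371,660.8 / 1,073,741,824 = 3,379.20 GiB

3,379.20 GiB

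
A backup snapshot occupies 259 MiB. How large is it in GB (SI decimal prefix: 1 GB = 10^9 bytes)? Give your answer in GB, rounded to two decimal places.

0.27 GB

259 MiB × 1,048,576 bytes/MiB = 271,581,184 bytes
1 GB = 10^9 bytes = 1,000,000,000 bytes
271,581,184 / 1,000,000,000 = 0.27 GB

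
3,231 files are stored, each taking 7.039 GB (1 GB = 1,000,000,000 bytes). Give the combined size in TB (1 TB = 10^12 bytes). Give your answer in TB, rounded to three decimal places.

Total = 3,231 × 7.039 GB = 22743.009 GB
= 22743.009 × 1,000,000,000 bytes = 22,743,009,000,000 bytes
1 TB = 1,000,000,000,000 bytes
22,743,009,000,000 / 1,000,000,000,000 = 22.743 TB

22.743 TB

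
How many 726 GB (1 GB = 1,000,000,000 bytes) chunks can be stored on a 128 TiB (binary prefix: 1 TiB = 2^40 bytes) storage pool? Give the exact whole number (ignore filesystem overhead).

Capacity: 128 TiB = 140,737,488,355,328 bytes
Per item: 726 GB = 726,000,000,000 bytes
⌊140,737,488,355,328 / 726,000,000,000⌋ = 193

193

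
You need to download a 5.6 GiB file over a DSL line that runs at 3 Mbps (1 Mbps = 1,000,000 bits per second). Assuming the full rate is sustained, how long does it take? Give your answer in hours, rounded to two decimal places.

5.6 GiB = 6,012,954,214.4 bytes = 48,103,633,715.2 bits
3 Mbps = 3,000,000 bits/s
time = 48,103,633,715.2 / 3,000,000 = 16,034.5446 s
16,034.5446 s / 3600 = 4.45 hours

4.45 hours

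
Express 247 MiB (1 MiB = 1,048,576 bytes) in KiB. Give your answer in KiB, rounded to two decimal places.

247 MiB × 1,048,576 bytes/MiB = 258,998,272 bytes
1 KiB = 2^10 bytes = 1,024 bytes
258,998,272 / 1,024 = 252,928.00 KiB

252,928.00 KiB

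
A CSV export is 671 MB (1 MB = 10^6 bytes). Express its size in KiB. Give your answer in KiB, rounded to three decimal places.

655,273.438 KiB

671 MB × 1,000,000 bytes/MB = 671,000,000 bytes
1 KiB = 2^10 bytes = 1,024 bytes
671,000,000 / 1,024 = 655,273.438 KiB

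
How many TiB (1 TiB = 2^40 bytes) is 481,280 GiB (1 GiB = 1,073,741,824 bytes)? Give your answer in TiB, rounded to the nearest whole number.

470 TiB

481,280 GiB = 481,280 × 2^30 bytes = 516,770,465,054,720 bytes
1 TiB = 2^40 bytes = 1,099,511,627,776 bytes
516,770,465,054,720 / 1,099,511,627,776 = 470 TiB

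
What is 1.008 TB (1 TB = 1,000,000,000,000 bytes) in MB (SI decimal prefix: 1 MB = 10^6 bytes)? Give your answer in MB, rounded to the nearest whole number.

1,008,000 MB

1.008 TB × 1,000,000,000,000 bytes/TB = 1,008,000,000,000 bytes
1 MB = 1,000,000 bytes
1,008,000,000,000 / 1,000,000 = 1,008,000 MB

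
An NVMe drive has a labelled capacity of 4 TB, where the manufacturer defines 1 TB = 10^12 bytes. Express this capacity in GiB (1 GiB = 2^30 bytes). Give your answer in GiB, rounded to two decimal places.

4 TB = 4 × 10^12 bytes = 4,000,000,000,000 bytes
1 GiB = 1,073,741,824 bytes
4,000,000,000,000 / 1,073,741,824 = 3,725.29 GiB

3,725.29 GiB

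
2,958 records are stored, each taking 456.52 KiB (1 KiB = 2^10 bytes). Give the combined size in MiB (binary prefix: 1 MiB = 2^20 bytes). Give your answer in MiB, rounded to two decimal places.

1,318.74 MiB

Total = 2,958 × 456.52 KiB = 1350386.16 KiB
= 1350386.16 × 1,024 bytes = 1,382,795,427.84 bytes
1 MiB = 1,048,576 bytes
1,382,795,427.84 / 1,048,576 = 1,318.74 MiB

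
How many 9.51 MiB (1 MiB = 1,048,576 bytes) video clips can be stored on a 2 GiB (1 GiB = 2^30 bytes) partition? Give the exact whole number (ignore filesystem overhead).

215

Capacity: 2 GiB = 2,147,483,648 bytes
Per item: 9.51 MiB = 9,971,957.76 bytes
⌊2,147,483,648 / 9,971,957.76⌋ = 215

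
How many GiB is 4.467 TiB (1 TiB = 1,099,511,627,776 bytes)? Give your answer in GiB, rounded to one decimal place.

4.467 TiB = 4.467 × 2^40 bytes = 4,911,518,441,275.392 bytes
1 GiB = 1,073,741,824 bytes
4,911,518,441,275.392 / 1,073,741,824 = 4,574.2 GiB

4,574.2 GiB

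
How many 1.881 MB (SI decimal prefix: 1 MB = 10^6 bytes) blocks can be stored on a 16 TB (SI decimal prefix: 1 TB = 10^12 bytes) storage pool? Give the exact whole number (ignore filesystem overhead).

8,506,113

Capacity: 16 TB = 16,000,000,000,000 bytes
Per item: 1.881 MB = 1,881,000 bytes
⌊16,000,000,000,000 / 1,881,000⌋ = 8,506,113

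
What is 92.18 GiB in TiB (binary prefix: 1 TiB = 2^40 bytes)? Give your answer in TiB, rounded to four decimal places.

0.0900 TiB

92.18 GiB = 92.18 × 2^30 bytes = 98,977,521,336.32 bytes
1 TiB = 1,099,511,627,776 bytes
98,977,521,336.32 / 1,099,511,627,776 = 0.0900 TiB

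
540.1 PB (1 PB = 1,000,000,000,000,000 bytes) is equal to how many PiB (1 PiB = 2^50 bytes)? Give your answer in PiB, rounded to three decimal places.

479.705 PiB

540.1 PB = 540.1 × 10^15 bytes = 540,100,000,000,000,000 bytes
1 PiB = 2^50 bytes = 1,125,899,906,842,624 bytes
540,100,000,000,000,000 / 1,125,899,906,842,624 = 479.705 PiB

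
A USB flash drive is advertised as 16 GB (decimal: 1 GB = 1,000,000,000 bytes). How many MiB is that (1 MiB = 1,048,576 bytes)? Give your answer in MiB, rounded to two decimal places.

15,258.79 MiB

16 GB = 16 × 10^9 bytes = 16,000,000,000 bytes
1 MiB = 1,048,576 bytes
16,000,000,000 / 1,048,576 = 15,258.79 MiB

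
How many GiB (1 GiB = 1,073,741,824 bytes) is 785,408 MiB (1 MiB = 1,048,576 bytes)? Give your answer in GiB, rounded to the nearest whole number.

767 GiB

785,408 MiB = 785,408 × 2^20 bytes = 823,559,979,008 bytes
1 GiB = 1,073,741,824 bytes
823,559,979,008 / 1,073,741,824 = 767 GiB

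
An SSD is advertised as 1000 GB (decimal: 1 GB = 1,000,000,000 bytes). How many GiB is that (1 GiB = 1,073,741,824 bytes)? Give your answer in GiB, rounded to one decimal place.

1000 GB × 1,000,000,000 bytes/GB = 1,000,000,000,000 bytes
1 GiB = 2^30 bytes = 1,073,741,824 bytes
1,000,000,000,000 / 1,073,741,824 = 931.3 GiB

931.3 GiB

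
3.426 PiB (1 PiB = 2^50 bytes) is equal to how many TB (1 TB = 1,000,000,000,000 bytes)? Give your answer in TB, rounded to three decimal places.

3.426 PiB = 3.426 × 2^50 bytes = 3,857,333,080,842,829.824 bytes
1 TB = 1,000,000,000,000 bytes
3,857,333,080,842,829.824 / 1,000,000,000,000 = 3,857.333 TB

3,857.333 TB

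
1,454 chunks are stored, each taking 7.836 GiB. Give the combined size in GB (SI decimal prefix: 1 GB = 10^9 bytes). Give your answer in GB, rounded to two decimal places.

12,233.72 GB

Total = 1,454 × 7.836 GiB = 11393.544 GiB
= 11393.544 × 1,073,741,824 bytes = 12,233,724,716,384.256 bytes
1 GB = 1,000,000,000 bytes
12,233,724,716,384.256 / 1,000,000,000 = 12,233.72 GB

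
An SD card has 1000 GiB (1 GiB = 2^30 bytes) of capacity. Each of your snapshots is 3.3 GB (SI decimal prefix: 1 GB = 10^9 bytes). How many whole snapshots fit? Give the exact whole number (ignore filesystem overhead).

Capacity: 1000 GiB = 1,073,741,824,000 bytes
Per item: 3.3 GB = 3,300,000,000 bytes
⌊1,073,741,824,000 / 3,300,000,000⌋ = 325

325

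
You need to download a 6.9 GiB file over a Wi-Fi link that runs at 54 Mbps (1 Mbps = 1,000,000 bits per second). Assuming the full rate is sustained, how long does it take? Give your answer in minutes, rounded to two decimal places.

18.29 minutes

6.9 GiB = 7,408,818,585.6 bytes = 59,270,548,684.8 bits
54 Mbps = 54,000,000 bits/s
time = 59,270,548,684.8 / 54,000,000 = 1,097.603 s
1,097.603 s / 60 = 18.29 minutes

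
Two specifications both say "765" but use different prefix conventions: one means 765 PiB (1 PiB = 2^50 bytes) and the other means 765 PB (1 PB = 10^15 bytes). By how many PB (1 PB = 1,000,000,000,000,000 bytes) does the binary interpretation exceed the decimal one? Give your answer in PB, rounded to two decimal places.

96.31 PB

765 PiB = 765 × 1,125,899,906,842,624 = 861,313,428,734,607,360 bytes
765 PB = 765 × 1,000,000,000,000,000 = 765,000,000,000,000,000 bytes
difference = 96,313,428,734,607,360 bytes
96,313,428,734,607,360 / 1,000,000,000,000,000 = 96.31 PB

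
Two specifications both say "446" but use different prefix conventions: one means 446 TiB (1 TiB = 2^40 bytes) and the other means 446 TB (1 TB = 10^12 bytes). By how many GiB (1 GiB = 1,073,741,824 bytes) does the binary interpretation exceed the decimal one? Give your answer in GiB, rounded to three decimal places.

446 TiB = 446 × 1,099,511,627,776 = 490,382,185,988,096 bytes
446 TB = 446 × 1,000,000,000,000 = 446,000,000,000,000 bytes
difference = 44,382,185,988,096 bytes
44,382,185,988,096 / 1,073,741,824 = 41,334.132 GiB

41,334.132 GiB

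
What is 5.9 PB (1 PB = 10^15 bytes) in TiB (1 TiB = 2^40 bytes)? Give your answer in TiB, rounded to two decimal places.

5,366.02 TiB

5.9 PB × 1,000,000,000,000,000 bytes/PB = 5,900,000,000,000,000 bytes
1 TiB = 2^40 bytes = 1,099,511,627,776 bytes
5,900,000,000,000,000 / 1,099,511,627,776 = 5,366.02 TiB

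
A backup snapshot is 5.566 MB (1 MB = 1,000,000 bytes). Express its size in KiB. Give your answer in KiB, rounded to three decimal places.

5.566 MB = 5.566 × 10^6 bytes = 5,566,000 bytes
1 KiB = 1,024 bytes
5,566,000 / 1,024 = 5,435.547 KiB

5,435.547 KiB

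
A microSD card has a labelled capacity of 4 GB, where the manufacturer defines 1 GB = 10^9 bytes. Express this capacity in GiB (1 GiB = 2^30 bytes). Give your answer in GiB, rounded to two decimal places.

4 GB × 1,000,000,000 bytes/GB = 4,000,000,000 bytes
1 GiB = 2^30 bytes = 1,073,741,824 bytes
4,000,000,000 / 1,073,741,824 = 3.73 GiB

3.73 GiB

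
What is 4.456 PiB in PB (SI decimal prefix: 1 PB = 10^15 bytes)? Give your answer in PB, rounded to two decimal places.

5.02 PB

4.456 PiB = 4.456 × 2^50 bytes = 5,017,009,984,890,732.544 bytes
1 PB = 10^15 bytes = 1,000,000,000,000,000 bytes
5,017,009,984,890,732.544 / 1,000,000,000,000,000 = 5.02 PB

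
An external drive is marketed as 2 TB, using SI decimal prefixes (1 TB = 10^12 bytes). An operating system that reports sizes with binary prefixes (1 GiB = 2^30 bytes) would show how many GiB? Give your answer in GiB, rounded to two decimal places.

1,862.65 GiB

2 TB × 1,000,000,000,000 bytes/TB = 2,000,000,000,000 bytes
1 GiB = 2^30 bytes = 1,073,741,824 bytes
2,000,000,000,000 / 1,073,741,824 = 1,862.65 GiB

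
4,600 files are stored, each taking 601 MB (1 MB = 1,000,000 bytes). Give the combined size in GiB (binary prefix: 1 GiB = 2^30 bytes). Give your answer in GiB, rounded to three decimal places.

2,574.734 GiB

Total = 4,600 × 601 MB = 2,764,600 MB
= 2,764,600 × 1,000,000 bytes = 2,764,600,000,000 bytes
1 GiB = 1,073,741,824 bytes
2,764,600,000,000 / 1,073,741,824 = 2,574.734 GiB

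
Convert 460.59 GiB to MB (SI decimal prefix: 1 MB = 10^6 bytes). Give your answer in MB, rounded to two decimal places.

494,554.75 MB

460.59 GiB = 460.59 × 2^30 bytes = 494,554,746,716.16 bytes
1 MB = 1,000,000 bytes
494,554,746,716.16 / 1,000,000 = 494,554.75 MB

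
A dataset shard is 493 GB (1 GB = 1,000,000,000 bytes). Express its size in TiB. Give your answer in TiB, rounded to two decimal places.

0.45 TiB

493 GB × 1,000,000,000 bytes/GB = 493,000,000,000 bytes
1 TiB = 2^40 bytes = 1,099,511,627,776 bytes
493,000,000,000 / 1,099,511,627,776 = 0.45 TiB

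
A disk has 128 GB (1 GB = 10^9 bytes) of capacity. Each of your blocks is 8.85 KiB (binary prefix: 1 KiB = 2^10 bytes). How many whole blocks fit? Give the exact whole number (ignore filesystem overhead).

Capacity: 128 GB = 128,000,000,000 bytes
Per item: 8.85 KiB = 9,062.4 bytes
⌊128,000,000,000 / 9,062.4⌋ = 14,124,293

14,124,293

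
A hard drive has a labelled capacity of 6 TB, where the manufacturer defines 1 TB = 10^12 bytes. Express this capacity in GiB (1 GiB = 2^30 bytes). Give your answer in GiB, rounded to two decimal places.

5,587.94 GiB

6 TB × 1,000,000,000,000 bytes/TB = 6,000,000,000,000 bytes
1 GiB = 1,073,741,824 bytes
6,000,000,000,000 / 1,073,741,824 = 5,587.94 GiB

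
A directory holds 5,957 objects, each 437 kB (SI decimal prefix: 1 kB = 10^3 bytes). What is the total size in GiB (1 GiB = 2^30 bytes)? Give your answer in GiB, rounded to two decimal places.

2.42 GiB

Total = 5,957 × 437 kB = 2,603,209 kB
= 2,603,209 × 1,000 bytes = 2,603,209,000 bytes
1 GiB = 1,073,741,824 bytes
2,603,209,000 / 1,073,741,824 = 2.42 GiB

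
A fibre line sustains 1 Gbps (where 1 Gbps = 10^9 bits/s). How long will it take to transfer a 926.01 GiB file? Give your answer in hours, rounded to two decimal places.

926.01 GiB = 994,295,666,442.24 bytes = 7,954,365,331,537.92 bits
1 Gbps = 1,000,000,000 bits/s
time = 7,954,365,331,537.92 / 1,000,000,000 = 7,954.3653 s
7,954.3653 s / 3600 = 2.21 hours

2.21 hours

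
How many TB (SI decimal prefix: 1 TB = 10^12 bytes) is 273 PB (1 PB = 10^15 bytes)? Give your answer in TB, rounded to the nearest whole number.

273,000 TB

273 PB = 273 × 10^15 bytes = 273,000,000,000,000,000 bytes
1 TB = 1,000,000,000,000 bytes
273,000,000,000,000,000 / 1,000,000,000,000 = 273,000 TB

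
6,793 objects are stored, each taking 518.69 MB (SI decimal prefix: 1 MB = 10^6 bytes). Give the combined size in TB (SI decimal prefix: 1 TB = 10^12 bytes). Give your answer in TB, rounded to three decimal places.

Total = 6,793 × 518.69 MB = 3523461.17 MB
= 3523461.17 × 1,000,000 bytes = 3,523,461,170,000 bytes
1 TB = 1,000,000,000,000 bytes
3,523,461,170,000 / 1,000,000,000,000 = 3.523 TB

3.523 TB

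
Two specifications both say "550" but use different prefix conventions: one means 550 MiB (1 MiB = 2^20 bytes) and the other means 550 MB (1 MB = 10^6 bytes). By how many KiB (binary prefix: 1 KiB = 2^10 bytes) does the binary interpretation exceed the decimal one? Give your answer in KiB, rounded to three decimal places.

550 MiB = 550 × 1,048,576 = 576,716,800 bytes
550 MB = 550 × 1,000,000 = 550,000,000 bytes
difference = 26,716,800 bytes
26,716,800 / 1,024 = 26,090.625 KiB

26,090.625 KiB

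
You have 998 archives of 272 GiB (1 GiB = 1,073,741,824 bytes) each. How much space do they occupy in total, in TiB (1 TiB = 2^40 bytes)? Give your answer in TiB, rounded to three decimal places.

Total = 998 × 272 GiB = 271,456 GiB
= 271,456 × 1,073,741,824 bytes = 291,473,660,575,744 bytes
1 TiB = 1,099,511,627,776 bytes
291,473,660,575,744 / 1,099,511,627,776 = 265.094 TiB

265.094 TiB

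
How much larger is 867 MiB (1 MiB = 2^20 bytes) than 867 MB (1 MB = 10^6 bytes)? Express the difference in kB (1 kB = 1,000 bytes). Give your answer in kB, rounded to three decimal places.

867 MiB = 867 × 1,048,576 = 909,115,392 bytes
867 MB = 867 × 1,000,000 = 867,000,000 bytes
difference = 42,115,392 bytes
42,115,392 / 1,000 = 42,115.392 kB

42,115.392 kB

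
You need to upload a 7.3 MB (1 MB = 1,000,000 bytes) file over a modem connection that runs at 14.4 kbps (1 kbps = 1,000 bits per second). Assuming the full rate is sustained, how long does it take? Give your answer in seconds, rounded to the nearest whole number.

7.3 MB = 7,300,000 bytes = 58,400,000 bits
14.4 kbps = 14,400 bits/s
time = 58,400,000 / 14,400 = 4,056 s

4,056 seconds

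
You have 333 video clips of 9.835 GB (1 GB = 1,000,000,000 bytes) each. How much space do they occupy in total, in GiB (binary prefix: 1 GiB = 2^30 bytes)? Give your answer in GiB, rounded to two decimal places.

3,050.13 GiB

Total = 333 × 9.835 GB = 3275.055 GB
= 3275.055 × 1,000,000,000 bytes = 3,275,055,000,000 bytes
1 GiB = 1,073,741,824 bytes
3,275,055,000,000 / 1,073,741,824 = 3,050.13 GiB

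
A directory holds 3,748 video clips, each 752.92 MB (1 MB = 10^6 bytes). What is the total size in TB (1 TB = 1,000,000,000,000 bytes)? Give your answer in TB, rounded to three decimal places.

2.822 TB

Total = 3,748 × 752.92 MB = 2821944.16 MB
= 2821944.16 × 1,000,000 bytes = 2,821,944,160,000 bytes
1 TB = 1,000,000,000,000 bytes
2,821,944,160,000 / 1,000,000,000,000 = 2.822 TB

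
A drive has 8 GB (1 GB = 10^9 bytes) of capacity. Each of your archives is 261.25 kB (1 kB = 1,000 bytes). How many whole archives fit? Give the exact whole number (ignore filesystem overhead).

30,622

Capacity: 8 GB = 8,000,000,000 bytes
Per item: 261.25 kB = 261,250 bytes
⌊8,000,000,000 / 261,250⌋ = 30,622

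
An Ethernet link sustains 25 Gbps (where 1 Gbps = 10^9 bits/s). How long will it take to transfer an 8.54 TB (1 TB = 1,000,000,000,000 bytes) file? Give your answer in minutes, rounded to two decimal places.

45.55 minutes

8.54 TB = 8,540,000,000,000 bytes = 68,320,000,000,000 bits
25 Gbps = 25,000,000,000 bits/s
time = 68,320,000,000,000 / 25,000,000,000 = 2,732.800 s
2,732.800 s / 60 = 45.55 minutes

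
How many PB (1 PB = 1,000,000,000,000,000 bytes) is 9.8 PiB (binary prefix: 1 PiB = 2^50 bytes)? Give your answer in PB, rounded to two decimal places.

11.03 PB

9.8 PiB = 9.8 × 2^50 bytes = 11,033,819,087,057,715.2 bytes
1 PB = 1,000,000,000,000,000 bytes
11,033,819,087,057,715.2 / 1,000,000,000,000,000 = 11.03 PB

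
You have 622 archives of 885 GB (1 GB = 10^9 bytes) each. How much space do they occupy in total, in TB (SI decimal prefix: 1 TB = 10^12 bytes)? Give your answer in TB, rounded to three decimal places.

Total = 622 × 885 GB = 550,470 GB
= 550,470 × 1,000,000,000 bytes = 550,470,000,000,000 bytes
1 TB = 1,000,000,000,000 bytes
550,470,000,000,000 / 1,000,000,000,000 = 550.470 TB

550.470 TB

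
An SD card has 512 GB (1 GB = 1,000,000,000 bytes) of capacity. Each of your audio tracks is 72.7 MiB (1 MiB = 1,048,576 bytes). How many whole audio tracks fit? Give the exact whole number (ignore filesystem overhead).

Capacity: 512 GB = 512,000,000,000 bytes
Per item: 72.7 MiB = 76,231,475.2 bytes
⌊512,000,000,000 / 76,231,475.2⌋ = 6,716

6,716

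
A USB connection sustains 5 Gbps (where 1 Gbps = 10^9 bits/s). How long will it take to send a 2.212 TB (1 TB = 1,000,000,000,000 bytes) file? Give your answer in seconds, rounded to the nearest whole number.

2.212 TB = 2,212,000,000,000 bytes = 17,696,000,000,000 bits
5 Gbps = 5,000,000,000 bits/s
time = 17,696,000,000,000 / 5,000,000,000 = 3,539 s

3,539 seconds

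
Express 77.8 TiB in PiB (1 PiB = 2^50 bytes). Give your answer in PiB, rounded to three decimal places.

0.076 PiB

77.8 TiB × 1,099,511,627,776 bytes/TiB = 85,542,004,640,972.8 bytes
1 PiB = 2^50 bytes = 1,125,899,906,842,624 bytes
85,542,004,640,972.8 / 1,125,899,906,842,624 = 0.076 PiB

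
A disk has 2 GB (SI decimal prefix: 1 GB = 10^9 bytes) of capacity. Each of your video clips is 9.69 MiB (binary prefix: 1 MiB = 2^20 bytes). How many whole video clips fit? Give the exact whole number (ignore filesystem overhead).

Capacity: 2 GB = 2,000,000,000 bytes
Per item: 9.69 MiB = 10,160,701.44 bytes
⌊2,000,000,000 / 10,160,701.44⌋ = 196

196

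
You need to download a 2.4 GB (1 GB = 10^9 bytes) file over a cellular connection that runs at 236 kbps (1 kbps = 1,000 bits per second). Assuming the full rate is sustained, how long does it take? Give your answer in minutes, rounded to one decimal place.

1,355.9 minutes

2.4 GB = 2,400,000,000 bytes = 19,200,000,000 bits
236 kbps = 236,000 bits/s
time = 19,200,000,000 / 236,000 = 81,355.93 s
81,355.93 s / 60 = 1,355.9 minutes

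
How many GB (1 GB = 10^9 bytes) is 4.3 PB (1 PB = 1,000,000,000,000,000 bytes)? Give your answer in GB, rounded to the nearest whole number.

4.3 PB = 4.3 × 10^15 bytes = 4,300,000,000,000,000 bytes
1 GB = 10^9 bytes = 1,000,000,000 bytes
4,300,000,000,000,000 / 1,000,000,000 = 4,300,000 GB

4,300,000 GB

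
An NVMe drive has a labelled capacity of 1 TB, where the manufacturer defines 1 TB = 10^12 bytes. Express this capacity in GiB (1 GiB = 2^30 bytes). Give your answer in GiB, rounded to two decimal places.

931.32 GiB

1 TB = 1 × 10^12 bytes = 1,000,000,000,000 bytes
1 GiB = 2^30 bytes = 1,073,741,824 bytes
1,000,000,000,000 / 1,073,741,824 = 931.32 GiB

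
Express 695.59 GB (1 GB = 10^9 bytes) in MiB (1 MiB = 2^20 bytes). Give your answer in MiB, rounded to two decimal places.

663,366.32 MiB

695.59 GB × 1,000,000,000 bytes/GB = 695,590,000,000 bytes
1 MiB = 2^20 bytes = 1,048,576 bytes
695,590,000,000 / 1,048,576 = 663,366.32 MiB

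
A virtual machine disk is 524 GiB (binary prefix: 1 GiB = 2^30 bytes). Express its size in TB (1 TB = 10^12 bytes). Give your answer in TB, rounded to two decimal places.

524 GiB = 524 × 2^30 bytes = 562,640,715,776 bytes
1 TB = 1,000,000,000,000 bytes
562,640,715,776 / 1,000,000,000,000 = 0.56 TB

0.56 TB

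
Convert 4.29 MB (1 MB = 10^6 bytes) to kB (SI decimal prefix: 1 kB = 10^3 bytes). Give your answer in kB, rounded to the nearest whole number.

4.29 MB × 1,000,000 bytes/MB = 4,290,000 bytes
1 kB = 10^3 bytes = 1,000 bytes
4,290,000 / 1,000 = 4,290 kB

4,290 kB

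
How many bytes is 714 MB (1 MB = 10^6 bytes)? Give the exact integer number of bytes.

714,000,000 bytes

714 × 1,000,000 = 714,000,000 bytes  (1 MB = 10^6 bytes)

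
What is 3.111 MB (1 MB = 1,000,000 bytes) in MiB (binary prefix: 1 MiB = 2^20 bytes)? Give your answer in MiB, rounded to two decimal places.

2.97 MiB

3.111 MB = 3.111 × 10^6 bytes = 3,111,000 bytes
1 MiB = 2^20 bytes = 1,048,576 bytes
3,111,000 / 1,048,576 = 2.97 MiB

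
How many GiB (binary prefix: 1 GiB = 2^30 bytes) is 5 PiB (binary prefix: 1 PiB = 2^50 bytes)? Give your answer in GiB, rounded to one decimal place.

5,242,880.0 GiB

5 PiB = 5 × 2^50 bytes = 5,629,499,534,213,120 bytes
1 GiB = 2^30 bytes = 1,073,741,824 bytes
5,629,499,534,213,120 / 1,073,741,824 = 5,242,880.0 GiB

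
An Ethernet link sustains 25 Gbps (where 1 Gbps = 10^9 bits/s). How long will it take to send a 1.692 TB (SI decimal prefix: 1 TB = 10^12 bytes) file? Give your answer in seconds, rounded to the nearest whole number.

1.692 TB = 1,692,000,000,000 bytes = 13,536,000,000,000 bits
25 Gbps = 25,000,000,000 bits/s
time = 13,536,000,000,000 / 25,000,000,000 = 541 s

541 seconds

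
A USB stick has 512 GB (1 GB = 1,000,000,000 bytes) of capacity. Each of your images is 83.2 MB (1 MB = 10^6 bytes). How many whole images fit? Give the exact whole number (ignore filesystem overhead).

6,153

Capacity: 512 GB = 512,000,000,000 bytes
Per item: 83.2 MB = 83,200,000 bytes
⌊512,000,000,000 / 83,200,000⌋ = 6,153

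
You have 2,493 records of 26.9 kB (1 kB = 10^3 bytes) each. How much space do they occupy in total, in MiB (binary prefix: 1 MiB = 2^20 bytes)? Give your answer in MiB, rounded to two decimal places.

63.96 MiB

Total = 2,493 × 26.9 kB = 67061.7 kB
= 67061.7 × 1,000 bytes = 67,061,700 bytes
1 MiB = 1,048,576 bytes
67,061,700 / 1,048,576 = 63.96 MiB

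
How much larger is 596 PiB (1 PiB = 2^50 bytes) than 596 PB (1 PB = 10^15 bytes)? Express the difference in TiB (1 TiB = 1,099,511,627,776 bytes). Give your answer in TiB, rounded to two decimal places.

68,245.16 TiB

596 PiB = 596 × 1,125,899,906,842,624 = 671,036,344,478,203,904 bytes
596 PB = 596 × 1,000,000,000,000,000 = 596,000,000,000,000,000 bytes
difference = 75,036,344,478,203,904 bytes
75,036,344,478,203,904 / 1,099,511,627,776 = 68,245.16 TiB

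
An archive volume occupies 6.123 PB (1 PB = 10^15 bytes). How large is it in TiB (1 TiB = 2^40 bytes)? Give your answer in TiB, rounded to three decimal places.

5,568.836 TiB

6.123 PB × 1,000,000,000,000,000 bytes/PB = 6,123,000,000,000,000 bytes
1 TiB = 1,099,511,627,776 bytes
6,123,000,000,000,000 / 1,099,511,627,776 = 5,568.836 TiB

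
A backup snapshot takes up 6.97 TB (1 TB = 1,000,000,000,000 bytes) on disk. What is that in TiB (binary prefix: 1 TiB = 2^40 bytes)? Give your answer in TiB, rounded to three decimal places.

6.339 TiB

6.97 TB × 1,000,000,000,000 bytes/TB = 6,970,000,000,000 bytes
1 TiB = 1,099,511,627,776 bytes
6,970,000,000,000 / 1,099,511,627,776 = 6.339 TiB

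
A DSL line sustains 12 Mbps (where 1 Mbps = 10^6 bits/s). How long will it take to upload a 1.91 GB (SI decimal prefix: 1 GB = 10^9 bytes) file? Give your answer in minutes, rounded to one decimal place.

21.2 minutes

1.91 GB = 1,910,000,000 bytes = 15,280,000,000 bits
12 Mbps = 12,000,000 bits/s
time = 15,280,000,000 / 12,000,000 = 1,273.33 s
1,273.33 s / 60 = 21.2 minutes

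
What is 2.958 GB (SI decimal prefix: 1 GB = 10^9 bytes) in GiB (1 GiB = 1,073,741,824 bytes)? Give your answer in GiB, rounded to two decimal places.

2.75 GiB

2.958 GB × 1,000,000,000 bytes/GB = 2,958,000,000 bytes
1 GiB = 1,073,741,824 bytes
2,958,000,000 / 1,073,741,824 = 2.75 GiB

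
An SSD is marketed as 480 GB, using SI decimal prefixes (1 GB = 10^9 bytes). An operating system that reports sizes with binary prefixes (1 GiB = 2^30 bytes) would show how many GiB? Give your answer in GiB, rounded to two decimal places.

480 GB = 480 × 10^9 bytes = 480,000,000,000 bytes
1 GiB = 1,073,741,824 bytes
480,000,000,000 / 1,073,741,824 = 447.03 GiB

447.03 GiB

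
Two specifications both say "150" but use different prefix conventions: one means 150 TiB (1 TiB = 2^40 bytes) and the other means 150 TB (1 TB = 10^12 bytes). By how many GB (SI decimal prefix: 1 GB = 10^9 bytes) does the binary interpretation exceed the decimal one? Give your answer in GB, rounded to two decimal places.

14,926.74 GB

150 TiB = 150 × 1,099,511,627,776 = 164,926,744,166,400 bytes
150 TB = 150 × 1,000,000,000,000 = 150,000,000,000,000 bytes
difference = 14,926,744,166,400 bytes
14,926,744,166,400 / 1,000,000,000 = 14,926.74 GB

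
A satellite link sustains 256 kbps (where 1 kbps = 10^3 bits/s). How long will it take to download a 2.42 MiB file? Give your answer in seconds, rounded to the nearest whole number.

2.42 MiB = 2,537,553.92 bytes = 20,300,431.36 bits
256 kbps = 256,000 bits/s
time = 20,300,431.36 / 256,000 = 79 s

79 seconds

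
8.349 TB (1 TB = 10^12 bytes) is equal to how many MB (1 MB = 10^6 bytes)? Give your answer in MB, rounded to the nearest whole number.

8,349,000 MB

8.349 TB = 8.349 × 10^12 bytes = 8,349,000,000,000 bytes
1 MB = 10^6 bytes = 1,000,000 bytes
8,349,000,000,000 / 1,000,000 = 8,349,000 MB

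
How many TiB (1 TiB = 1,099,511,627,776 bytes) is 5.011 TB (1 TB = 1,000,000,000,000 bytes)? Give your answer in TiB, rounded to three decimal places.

5.011 TB = 5.011 × 10^12 bytes = 5,011,000,000,000 bytes
1 TiB = 2^40 bytes = 1,099,511,627,776 bytes
5,011,000,000,000 / 1,099,511,627,776 = 4.557 TiB

4.557 TiB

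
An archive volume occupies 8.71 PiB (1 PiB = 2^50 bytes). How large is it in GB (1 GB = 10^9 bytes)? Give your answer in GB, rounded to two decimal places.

8.71 PiB = 8.71 × 2^50 bytes = 9,806,588,188,599,255.04 bytes
1 GB = 1,000,000,000 bytes
9,806,588,188,599,255.04 / 1,000,000,000 = 9,806,588.19 GB

9,806,588.19 GB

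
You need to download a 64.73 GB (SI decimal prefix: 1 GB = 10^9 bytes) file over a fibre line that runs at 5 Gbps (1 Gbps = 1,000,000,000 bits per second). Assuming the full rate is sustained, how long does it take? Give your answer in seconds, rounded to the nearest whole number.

104 seconds

64.73 GB = 64,730,000,000 bytes = 517,840,000,000 bits
5 Gbps = 5,000,000,000 bits/s
time = 517,840,000,000 / 5,000,000,000 = 104 s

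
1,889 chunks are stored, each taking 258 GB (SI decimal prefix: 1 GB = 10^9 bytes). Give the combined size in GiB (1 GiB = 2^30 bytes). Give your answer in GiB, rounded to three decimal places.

Total = 1,889 × 258 GB = 487,362 GB
= 487,362 × 1,000,000,000 bytes = 487,362,000,000,000 bytes
1 GiB = 1,073,741,824 bytes
487,362,000,000,000 / 1,073,741,824 = 453,891.233 GiB

453,891.233 GiB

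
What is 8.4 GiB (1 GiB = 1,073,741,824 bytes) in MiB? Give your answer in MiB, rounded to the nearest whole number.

8.4 GiB = 8.4 × 2^30 bytes = 9,019,431,321.6 bytes
1 MiB = 2^20 bytes = 1,048,576 bytes
9,019,431,321.6 / 1,048,576 = 8,602 MiB

8,602 MiB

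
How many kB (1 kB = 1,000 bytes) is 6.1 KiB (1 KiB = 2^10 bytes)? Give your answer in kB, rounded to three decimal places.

6.246 kB

6.1 KiB × 1,024 bytes/KiB = 6,246.4 bytes
1 kB = 10^3 bytes = 1,000 bytes
6,246.4 / 1,000 = 6.246 kB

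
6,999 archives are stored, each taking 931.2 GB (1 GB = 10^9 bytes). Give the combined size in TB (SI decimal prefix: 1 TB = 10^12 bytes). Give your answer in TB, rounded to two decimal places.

Total = 6,999 × 931.2 GB = 6517468.8 GB
= 6517468.8 × 1,000,000,000 bytes = 6,517,468,800,000,000 bytes
1 TB = 1,000,000,000,000 bytes
6,517,468,800,000,000 / 1,000,000,000,000 = 6,517.47 TB

6,517.47 TB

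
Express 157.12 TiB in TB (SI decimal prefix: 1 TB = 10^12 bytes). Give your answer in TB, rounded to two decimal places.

172.76 TB

157.12 TiB × 1,099,511,627,776 bytes/TiB = 172,755,266,956,165.12 bytes
1 TB = 1,000,000,000,000 bytes
172,755,266,956,165.12 / 1,000,000,000,000 = 172.76 TB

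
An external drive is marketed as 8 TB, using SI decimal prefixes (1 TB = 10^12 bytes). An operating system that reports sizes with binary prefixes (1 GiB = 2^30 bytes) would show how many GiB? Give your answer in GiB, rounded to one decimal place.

8 TB = 8 × 10^12 bytes = 8,000,000,000,000 bytes
1 GiB = 1,073,741,824 bytes
8,000,000,000,000 / 1,073,741,824 = 7,450.6 GiB

7,450.6 GiB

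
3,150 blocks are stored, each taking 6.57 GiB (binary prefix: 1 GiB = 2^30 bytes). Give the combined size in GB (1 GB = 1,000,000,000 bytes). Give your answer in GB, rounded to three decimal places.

22,221.624 GB

Total = 3,150 × 6.57 GiB = 20695.5 GiB
= 20695.5 × 1,073,741,824 bytes = 22,221,623,918,592 bytes
1 GB = 1,000,000,000 bytes
22,221,623,918,592 / 1,000,000,000 = 22,221.624 GB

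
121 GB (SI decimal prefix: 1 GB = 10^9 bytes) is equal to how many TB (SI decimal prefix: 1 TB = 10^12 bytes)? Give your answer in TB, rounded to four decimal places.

0.1210 TB

121 GB × 1,000,000,000 bytes/GB = 121,000,000,000 bytes
1 TB = 10^12 bytes = 1,000,000,000,000 bytes
121,000,000,000 / 1,000,000,000,000 = 0.1210 TB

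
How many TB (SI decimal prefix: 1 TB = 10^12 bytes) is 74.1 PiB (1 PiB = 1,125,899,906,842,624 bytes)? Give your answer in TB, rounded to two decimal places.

74.1 PiB = 74.1 × 2^50 bytes = 83,429,183,097,038,438.4 bytes
1 TB = 1,000,000,000,000 bytes
83,429,183,097,038,438.4 / 1,000,000,000,000 = 83,429.18 TB

83,429.18 TB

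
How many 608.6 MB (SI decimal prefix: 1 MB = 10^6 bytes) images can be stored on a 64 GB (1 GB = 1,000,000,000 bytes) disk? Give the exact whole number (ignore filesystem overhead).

Capacity: 64 GB = 64,000,000,000 bytes
Per item: 608.6 MB = 608,600,000 bytes
⌊64,000,000,000 / 608,600,000⌋ = 105

105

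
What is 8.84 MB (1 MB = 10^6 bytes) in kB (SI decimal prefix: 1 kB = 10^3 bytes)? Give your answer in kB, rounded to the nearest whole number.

8,840 kB

8.84 MB = 8.84 × 10^6 bytes = 8,840,000 bytes
1 kB = 10^3 bytes = 1,000 bytes
8,840,000 / 1,000 = 8,840 kB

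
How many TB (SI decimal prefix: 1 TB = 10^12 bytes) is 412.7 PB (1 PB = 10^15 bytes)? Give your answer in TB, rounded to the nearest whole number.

412,700 TB

412.7 PB × 1,000,000,000,000,000 bytes/PB = 412,700,000,000,000,000 bytes
1 TB = 1,000,000,000,000 bytes
412,700,000,000,000,000 / 1,000,000,000,000 = 412,700 TB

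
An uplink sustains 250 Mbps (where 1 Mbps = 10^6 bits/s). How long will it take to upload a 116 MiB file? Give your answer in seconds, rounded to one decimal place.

116 MiB = 121,634,816 bytes = 973,078,528 bits
250 Mbps = 250,000,000 bits/s
time = 973,078,528 / 250,000,000 = 3.9 s

3.9 seconds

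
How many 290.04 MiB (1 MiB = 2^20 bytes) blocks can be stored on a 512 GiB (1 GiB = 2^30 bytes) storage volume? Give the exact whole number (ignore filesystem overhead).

Capacity: 512 GiB = 549,755,813,888 bytes
Per item: 290.04 MiB = 304,128,983.04 bytes
⌊549,755,813,888 / 304,128,983.04⌋ = 1,807

1,807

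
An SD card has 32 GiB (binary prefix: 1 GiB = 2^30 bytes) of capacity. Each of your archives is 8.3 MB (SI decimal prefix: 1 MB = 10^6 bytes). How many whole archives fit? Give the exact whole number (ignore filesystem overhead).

4,139

Capacity: 32 GiB = 34,359,738,368 bytes
Per item: 8.3 MB = 8,300,000 bytes
⌊34,359,738,368 / 8,300,000⌋ = 4,139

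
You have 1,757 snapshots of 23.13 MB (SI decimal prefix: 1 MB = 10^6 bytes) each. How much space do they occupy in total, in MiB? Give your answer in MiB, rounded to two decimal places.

Total = 1,757 × 23.13 MB = 40639.41 MB
= 40639.41 × 1,000,000 bytes = 40,639,410,000 bytes
1 MiB = 1,048,576 bytes
40,639,410,000 / 1,048,576 = 38,756.76 MiB

38,756.76 MiB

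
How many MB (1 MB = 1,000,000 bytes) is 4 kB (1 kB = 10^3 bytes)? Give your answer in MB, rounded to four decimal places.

4 kB = 4 × 10^3 bytes = 4,000 bytes
1 MB = 1,000,000 bytes
4,000 / 1,000,000 = 0.0040 MB

0.0040 MB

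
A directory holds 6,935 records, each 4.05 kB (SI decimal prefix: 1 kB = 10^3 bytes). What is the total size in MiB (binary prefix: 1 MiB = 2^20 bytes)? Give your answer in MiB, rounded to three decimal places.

26.786 MiB

Total = 6,935 × 4.05 kB = 28086.75 kB
= 28086.75 × 1,000 bytes = 28,086,750 bytes
1 MiB = 1,048,576 bytes
28,086,750 / 1,048,576 = 26.786 MiB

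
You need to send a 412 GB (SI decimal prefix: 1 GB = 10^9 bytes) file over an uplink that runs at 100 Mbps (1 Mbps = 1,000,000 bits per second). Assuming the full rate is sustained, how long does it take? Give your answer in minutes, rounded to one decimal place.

549.3 minutes

412 GB = 412,000,000,000 bytes = 3,296,000,000,000 bits
100 Mbps = 100,000,000 bits/s
time = 3,296,000,000,000 / 100,000,000 = 32,960.00 s
32,960.00 s / 60 = 549.3 minutes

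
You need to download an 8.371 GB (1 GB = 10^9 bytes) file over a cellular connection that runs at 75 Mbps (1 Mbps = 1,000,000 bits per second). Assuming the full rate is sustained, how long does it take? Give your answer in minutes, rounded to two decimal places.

8.371 GB = 8,371,000,000 bytes = 66,968,000,000 bits
75 Mbps = 75,000,000 bits/s
time = 66,968,000,000 / 75,000,000 = 892.907 s
892.907 s / 60 = 14.88 minutes

14.88 minutes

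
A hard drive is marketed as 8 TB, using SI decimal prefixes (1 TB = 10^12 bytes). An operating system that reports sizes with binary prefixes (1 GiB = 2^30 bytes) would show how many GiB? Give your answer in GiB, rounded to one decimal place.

8 TB = 8 × 10^12 bytes = 8,000,000,000,000 bytes
1 GiB = 1,073,741,824 bytes
8,000,000,000,000 / 1,073,741,824 = 7,450.6 GiB

7,450.6 GiB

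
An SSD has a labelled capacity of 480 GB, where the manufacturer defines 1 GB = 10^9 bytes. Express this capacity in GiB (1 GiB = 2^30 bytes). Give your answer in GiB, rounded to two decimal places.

447.03 GiB

480 GB × 1,000,000,000 bytes/GB = 480,000,000,000 bytes
1 GiB = 2^30 bytes = 1,073,741,824 bytes
480,000,000,000 / 1,073,741,824 = 447.03 GiB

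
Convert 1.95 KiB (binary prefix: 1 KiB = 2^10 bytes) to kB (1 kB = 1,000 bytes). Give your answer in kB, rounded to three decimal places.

1.95 KiB × 1,024 bytes/KiB = 1,996.8 bytes
1 kB = 10^3 bytes = 1,000 bytes
1,996.8 / 1,000 = 1.997 kB

1.997 kB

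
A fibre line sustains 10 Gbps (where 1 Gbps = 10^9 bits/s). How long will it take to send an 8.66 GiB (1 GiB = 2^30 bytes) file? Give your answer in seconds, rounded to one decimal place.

8.66 GiB = 9,298,604,195.84 bytes = 74,388,833,566.72 bits
10 Gbps = 10,000,000,000 bits/s
time = 74,388,833,566.72 / 10,000,000,000 = 7.4 s

7.4 seconds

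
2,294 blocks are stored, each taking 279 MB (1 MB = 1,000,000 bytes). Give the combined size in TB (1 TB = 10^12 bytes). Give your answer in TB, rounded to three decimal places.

0.640 TB

Total = 2,294 × 279 MB = 640,026 MB
= 640,026 × 1,000,000 bytes = 640,026,000,000 bytes
1 TB = 1,000,000,000,000 bytes
640,026,000,000 / 1,000,000,000,000 = 0.640 TB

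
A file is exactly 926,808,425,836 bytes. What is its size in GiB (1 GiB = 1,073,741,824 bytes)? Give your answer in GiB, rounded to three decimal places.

863.158 GiB

926,808,425,836 bytes given.
1 GiB = 1,073,741,824 bytes
926,808,425,836 / 1,073,741,824 = 863.158 GiB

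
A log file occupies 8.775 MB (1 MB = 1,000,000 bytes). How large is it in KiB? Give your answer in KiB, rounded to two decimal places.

8,569.34 KiB

8.775 MB × 1,000,000 bytes/MB = 8,775,000 bytes
1 KiB = 1,024 bytes
8,775,000 / 1,024 = 8,569.34 KiB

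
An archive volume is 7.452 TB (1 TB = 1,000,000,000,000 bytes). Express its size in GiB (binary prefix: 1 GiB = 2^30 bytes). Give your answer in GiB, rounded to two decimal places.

7.452 TB × 1,000,000,000,000 bytes/TB = 7,452,000,000,000 bytes
1 GiB = 1,073,741,824 bytes
7,452,000,000,000 / 1,073,741,824 = 6,940.22 GiB

6,940.22 GiB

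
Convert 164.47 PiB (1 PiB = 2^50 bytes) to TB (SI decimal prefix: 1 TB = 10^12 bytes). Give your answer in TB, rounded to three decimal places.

185,176.758 TB

164.47 PiB × 1,125,899,906,842,624 bytes/PiB = 185,176,757,678,406,369.28 bytes
1 TB = 10^12 bytes = 1,000,000,000,000 bytes
185,176,757,678,406,369.28 / 1,000,000,000,000 = 185,176.758 TB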